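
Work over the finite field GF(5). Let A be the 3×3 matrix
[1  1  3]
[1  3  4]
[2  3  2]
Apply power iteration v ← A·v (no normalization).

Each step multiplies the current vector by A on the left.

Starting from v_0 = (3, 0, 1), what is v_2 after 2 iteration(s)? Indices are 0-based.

v_2 = (2, 4, 4)

v_0 = (3, 0, 1).
v_1 = A·v_0 = (1, 2, 3).
v_2 = A·v_1 = (2, 4, 4).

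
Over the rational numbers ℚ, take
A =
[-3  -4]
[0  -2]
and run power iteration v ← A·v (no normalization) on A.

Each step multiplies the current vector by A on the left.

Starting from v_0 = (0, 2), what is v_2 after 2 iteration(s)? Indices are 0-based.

v_2 = (40, 8)

v_0 = (0, 2).
v_1 = A·v_0 = (-8, -4).
v_2 = A·v_1 = (40, 8).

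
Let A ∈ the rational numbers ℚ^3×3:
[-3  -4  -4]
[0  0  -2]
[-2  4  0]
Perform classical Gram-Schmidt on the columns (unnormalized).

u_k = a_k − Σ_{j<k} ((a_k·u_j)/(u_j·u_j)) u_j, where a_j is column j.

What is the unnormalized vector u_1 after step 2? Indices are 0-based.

Step 1: u_0 = a_0 = (-3, 0, -2).
Step 2: u_1 = a_1 − (4/13)·u_0 = (-40/13, 0, 60/13).

u_1 = (-40/13, 0, 60/13)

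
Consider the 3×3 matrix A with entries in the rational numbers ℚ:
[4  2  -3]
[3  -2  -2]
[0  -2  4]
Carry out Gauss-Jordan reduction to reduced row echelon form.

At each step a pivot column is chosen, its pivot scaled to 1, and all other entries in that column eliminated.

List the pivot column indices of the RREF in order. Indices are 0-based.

pivot columns: 0, 1, 2

[1] R0 /= 4  ⇒  (1, 1/2, -3/4)
     R1 -= 3·R0  ⇒  (0, -7/2, 1/4)
[2] R1 /= -7/2  ⇒  (0, 1, -1/14)
     R0 -= 1/2·R1  ⇒  (1, 0, -5/7)
     R2 -= -2·R1  ⇒  (0, 0, 27/7)
[3] R2 /= 27/7  ⇒  (0, 0, 1)
     R0 -= -5/7·R2  ⇒  (1, 0, 0)
     R1 -= -1/14·R2  ⇒  (0, 1, 0)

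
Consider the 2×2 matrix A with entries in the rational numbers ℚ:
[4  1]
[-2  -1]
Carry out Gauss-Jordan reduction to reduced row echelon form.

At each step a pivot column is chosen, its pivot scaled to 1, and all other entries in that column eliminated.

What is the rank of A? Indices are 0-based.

[1] R0 /= 4  ⇒  (1, 1/4)
     R1 -= -2·R0  ⇒  (0, -1/2)
[2] R1 /= -1/2  ⇒  (0, 1)
     R0 -= 1/4·R1  ⇒  (1, 0)

rank = 2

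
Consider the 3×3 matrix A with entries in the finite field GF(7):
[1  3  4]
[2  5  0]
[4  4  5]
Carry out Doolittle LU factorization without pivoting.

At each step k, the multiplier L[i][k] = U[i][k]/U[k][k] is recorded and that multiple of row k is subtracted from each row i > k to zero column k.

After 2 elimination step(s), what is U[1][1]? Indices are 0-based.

U[1][1] = 6

Step 1: pivot at (0,0) is 1.
  row1 ← row1 − (2)·row0  ⇒  L[1][0]=2, U row1=(0, 6, 6)
  row2 ← row2 − (4)·row0  ⇒  L[2][0]=4, U row2=(0, 6, 3)
Step 2: pivot at (1,1) is 6.
  row2 ← row2 − (1)·row1  ⇒  L[2][1]=1, U row2=(0, 0, 4)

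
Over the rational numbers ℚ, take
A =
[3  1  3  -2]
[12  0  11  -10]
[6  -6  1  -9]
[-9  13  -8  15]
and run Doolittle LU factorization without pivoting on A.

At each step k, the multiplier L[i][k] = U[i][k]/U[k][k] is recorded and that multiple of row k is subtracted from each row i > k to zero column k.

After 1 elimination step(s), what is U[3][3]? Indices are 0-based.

U[3][3] = 9

[col 0] pivot 3
  R1 -= 4*R0 → (0, -4, -1, -2)  (L[1][0] := 4)
  R2 -= 2*R0 → (0, -8, -5, -5)  (L[2][0] := 2)
  R3 -= -3*R0 → (0, 16, 1, 9)  (L[3][0] := -3)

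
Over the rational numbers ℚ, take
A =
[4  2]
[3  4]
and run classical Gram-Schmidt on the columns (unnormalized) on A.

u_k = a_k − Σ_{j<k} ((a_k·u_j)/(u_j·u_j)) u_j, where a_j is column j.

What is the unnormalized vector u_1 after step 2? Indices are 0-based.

Step 1: u_0 = a_0 = (4, 3).
Step 2: u_1 = a_1 − (4/5)·u_0 = (-6/5, 8/5).

u_1 = (-6/5, 8/5)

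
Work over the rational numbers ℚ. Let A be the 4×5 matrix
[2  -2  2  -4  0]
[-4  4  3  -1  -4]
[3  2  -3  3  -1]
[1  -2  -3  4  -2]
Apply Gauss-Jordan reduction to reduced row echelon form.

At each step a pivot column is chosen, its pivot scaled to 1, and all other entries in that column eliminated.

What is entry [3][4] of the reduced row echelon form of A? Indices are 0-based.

M[3][4] = -181/39

step 1: normalize row 0 (÷2) = (1, -1, 1, -2, 0)
  row 1: subtract -4×row0 = (0, 0, 7, -9, -4)
  row 2: subtract 3×row0 = (0, 5, -6, 9, -1)
  row 3: subtract 1×row0 = (0, -1, -4, 6, -2)
step 2: exchange rows 1,2
step 2: normalize row 1 (÷5) = (0, 1, -6/5, 9/5, -1/5)
  row 0: subtract -1×row1 = (1, 0, -1/5, -1/5, -1/5)
  row 3: subtract -1×row1 = (0, 0, -26/5, 39/5, -11/5)
step 3: normalize row 2 (÷7) = (0, 0, 1, -9/7, -4/7)
  row 0: subtract -1/5×row2 = (1, 0, 0, -16/35, -11/35)
  row 1: subtract -6/5×row2 = (0, 1, 0, 9/35, -31/35)
  row 3: subtract -26/5×row2 = (0, 0, 0, 39/35, -181/35)
step 4: normalize row 3 (÷39/35) = (0, 0, 0, 1, -181/39)
  row 0: subtract -16/35×row3 = (1, 0, 0, 0, -95/39)
  row 1: subtract 9/35×row3 = (0, 1, 0, 0, 4/13)
  row 2: subtract -9/7×row3 = (0, 0, 1, 0, -85/13)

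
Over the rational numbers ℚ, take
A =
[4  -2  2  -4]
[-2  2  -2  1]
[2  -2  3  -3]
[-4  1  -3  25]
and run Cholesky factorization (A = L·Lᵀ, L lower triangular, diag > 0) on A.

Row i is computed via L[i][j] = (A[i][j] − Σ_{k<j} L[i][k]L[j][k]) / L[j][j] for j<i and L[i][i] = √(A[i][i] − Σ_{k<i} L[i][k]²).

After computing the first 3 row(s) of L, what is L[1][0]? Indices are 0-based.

L[1][0] = -1

Step 1: L[0][0] = √(4) = 2.
  L[1][0] = (-2) / L[0][0] = -1.
Step 2: L[1][1] = √(1) = 1.
  L[2][0] = (2) / L[0][0] = 1.
  L[2][1] = (-1) / L[1][1] = -1.
Step 3: L[2][2] = √(1) = 1.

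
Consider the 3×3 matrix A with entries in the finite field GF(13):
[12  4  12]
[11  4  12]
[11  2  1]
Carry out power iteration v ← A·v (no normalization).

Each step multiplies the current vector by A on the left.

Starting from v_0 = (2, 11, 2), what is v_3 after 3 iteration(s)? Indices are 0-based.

v_3 = (9, 8, 1)

v_0 = (2, 11, 2).
v_1 = A·v_0 = (1, 12, 7).
v_2 = A·v_1 = (1, 0, 3).
v_3 = A·v_2 = (9, 8, 1).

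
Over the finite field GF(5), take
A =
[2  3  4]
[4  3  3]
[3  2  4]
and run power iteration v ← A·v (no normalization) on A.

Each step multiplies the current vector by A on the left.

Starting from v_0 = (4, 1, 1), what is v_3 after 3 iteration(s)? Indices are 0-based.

v_3 = (0, 0, 3)

v_0 = (4, 1, 1).
v_1 = A·v_0 = (0, 2, 3).
v_2 = A·v_1 = (3, 0, 1).
v_3 = A·v_2 = (0, 0, 3).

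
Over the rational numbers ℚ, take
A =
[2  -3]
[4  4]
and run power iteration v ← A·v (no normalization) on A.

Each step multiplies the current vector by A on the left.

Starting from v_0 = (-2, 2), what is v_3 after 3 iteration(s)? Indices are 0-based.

v_0 = (-2, 2).
v_1 = A·v_0 = (-10, 0).
v_2 = A·v_1 = (-20, -40).
v_3 = A·v_2 = (80, -240).

v_3 = (80, -240)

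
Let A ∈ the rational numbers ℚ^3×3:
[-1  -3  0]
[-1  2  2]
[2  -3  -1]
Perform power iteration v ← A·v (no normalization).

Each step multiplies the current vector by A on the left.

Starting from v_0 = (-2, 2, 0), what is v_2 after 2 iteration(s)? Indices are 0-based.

v_0 = (-2, 2, 0).
v_1 = A·v_0 = (-4, 6, -10).
v_2 = A·v_1 = (-14, -4, -16).

v_2 = (-14, -4, -16)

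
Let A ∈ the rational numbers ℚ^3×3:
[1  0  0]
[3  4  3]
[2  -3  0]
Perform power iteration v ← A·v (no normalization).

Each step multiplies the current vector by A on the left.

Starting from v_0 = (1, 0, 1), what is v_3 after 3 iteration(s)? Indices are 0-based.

v_0 = (1, 0, 1).
v_1 = A·v_0 = (1, 6, 2).
v_2 = A·v_1 = (1, 33, -16).
v_3 = A·v_2 = (1, 87, -97).

v_3 = (1, 87, -97)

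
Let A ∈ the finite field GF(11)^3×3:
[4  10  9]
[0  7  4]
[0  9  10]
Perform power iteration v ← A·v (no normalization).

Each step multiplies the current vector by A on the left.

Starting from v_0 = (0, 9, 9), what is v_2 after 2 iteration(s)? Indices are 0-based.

v_2 = (1, 2, 5)

v_0 = (0, 9, 9).
v_1 = A·v_0 = (6, 0, 6).
v_2 = A·v_1 = (1, 2, 5).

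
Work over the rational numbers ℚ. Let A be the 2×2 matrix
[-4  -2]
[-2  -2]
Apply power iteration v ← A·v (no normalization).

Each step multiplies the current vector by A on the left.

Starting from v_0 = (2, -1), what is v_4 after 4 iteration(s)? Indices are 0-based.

v_0 = (2, -1).
v_1 = A·v_0 = (-6, -2).
v_2 = A·v_1 = (28, 16).
v_3 = A·v_2 = (-144, -88).
v_4 = A·v_3 = (752, 464).

v_4 = (752, 464)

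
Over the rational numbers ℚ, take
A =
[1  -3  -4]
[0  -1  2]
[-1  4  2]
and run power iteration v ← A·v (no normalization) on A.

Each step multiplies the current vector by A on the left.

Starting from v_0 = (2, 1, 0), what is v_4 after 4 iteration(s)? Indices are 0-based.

v_0 = (2, 1, 0).
v_1 = A·v_0 = (-1, -1, 2).
v_2 = A·v_1 = (-6, 5, 1).
v_3 = A·v_2 = (-25, -3, 28).
v_4 = A·v_3 = (-128, 59, 69).

v_4 = (-128, 59, 69)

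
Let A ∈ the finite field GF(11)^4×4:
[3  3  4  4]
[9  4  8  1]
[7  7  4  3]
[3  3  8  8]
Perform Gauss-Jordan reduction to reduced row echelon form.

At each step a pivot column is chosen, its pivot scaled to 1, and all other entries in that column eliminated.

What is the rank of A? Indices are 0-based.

pivot(0,0)=3: scale R0 → (1, 1, 5, 5)
  clear (1,0): R1 −= (9)R0 → (0, 6, 7, 0)
  clear (2,0): R2 −= (7)R0 → (0, 0, 2, 1)
  clear (3,0): R3 −= (3)R0 → (0, 0, 4, 4)
pivot(1,1)=6: scale R1 → (0, 1, 3, 0)
  clear (0,1): R0 −= (1)R1 → (1, 0, 2, 5)
pivot(2,2)=2: scale R2 → (0, 0, 1, 6)
  clear (0,2): R0 −= (2)R2 → (1, 0, 0, 4)
  clear (1,2): R1 −= (3)R2 → (0, 1, 0, 4)
  clear (3,2): R3 −= (4)R2 → (0, 0, 0, 2)
pivot(3,3)=2: scale R3 → (0, 0, 0, 1)
  clear (0,3): R0 −= (4)R3 → (1, 0, 0, 0)
  clear (1,3): R1 −= (4)R3 → (0, 1, 0, 0)
  clear (2,3): R2 −= (6)R3 → (0, 0, 1, 0)

rank = 4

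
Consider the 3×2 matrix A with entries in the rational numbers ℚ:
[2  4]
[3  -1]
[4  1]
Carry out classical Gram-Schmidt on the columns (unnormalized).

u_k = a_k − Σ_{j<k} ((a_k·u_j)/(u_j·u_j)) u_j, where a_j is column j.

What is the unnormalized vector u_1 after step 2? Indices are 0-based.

Step 1: u_0 = a_0 = (2, 3, 4).
Step 2: u_1 = a_1 − (9/29)·u_0 = (98/29, -56/29, -7/29).

u_1 = (98/29, -56/29, -7/29)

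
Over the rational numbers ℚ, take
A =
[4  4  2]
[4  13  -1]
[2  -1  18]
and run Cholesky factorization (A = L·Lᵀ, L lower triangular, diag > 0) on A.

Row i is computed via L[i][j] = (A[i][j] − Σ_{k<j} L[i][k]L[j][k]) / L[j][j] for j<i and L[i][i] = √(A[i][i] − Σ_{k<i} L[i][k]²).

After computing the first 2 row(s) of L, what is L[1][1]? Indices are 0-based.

L[1][1] = 3

Step 1: L[0][0] = √(4) = 2.
  L[1][0] = (4) / L[0][0] = 2.
Step 2: L[1][1] = √(9) = 3.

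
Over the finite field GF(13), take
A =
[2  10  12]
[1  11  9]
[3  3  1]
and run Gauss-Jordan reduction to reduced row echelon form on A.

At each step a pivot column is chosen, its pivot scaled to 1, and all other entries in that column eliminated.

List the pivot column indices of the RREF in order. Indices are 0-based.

pivot columns: 0, 1, 2

pivot(0,0)=2: scale R0 → (1, 5, 6)
  clear (1,0): R1 −= (1)R0 → (0, 6, 3)
  clear (2,0): R2 −= (3)R0 → (0, 1, 9)
pivot(1,1)=6: scale R1 → (0, 1, 7)
  clear (0,1): R0 −= (5)R1 → (1, 0, 10)
  clear (2,1): R2 −= (1)R1 → (0, 0, 2)
pivot(2,2)=2: scale R2 → (0, 0, 1)
  clear (0,2): R0 −= (10)R2 → (1, 0, 0)
  clear (1,2): R1 −= (7)R2 → (0, 1, 0)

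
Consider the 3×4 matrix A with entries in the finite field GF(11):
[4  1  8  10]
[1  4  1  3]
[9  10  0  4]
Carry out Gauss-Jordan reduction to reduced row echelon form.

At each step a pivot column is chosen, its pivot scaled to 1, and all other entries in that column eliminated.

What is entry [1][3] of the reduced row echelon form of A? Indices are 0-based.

M[1][3] = 0

step 1: normalize row 0 (÷4) = (1, 3, 2, 8)
  row 1: subtract 1×row0 = (0, 1, 10, 6)
  row 2: subtract 9×row0 = (0, 5, 4, 9)
step 2: normalize row 1 (÷1) = (0, 1, 10, 6)
  row 0: subtract 3×row1 = (1, 0, 5, 1)
  row 2: subtract 5×row1 = (0, 0, 9, 1)
step 3: normalize row 2 (÷9) = (0, 0, 1, 5)
  row 0: subtract 5×row2 = (1, 0, 0, 9)
  row 1: subtract 10×row2 = (0, 1, 0, 0)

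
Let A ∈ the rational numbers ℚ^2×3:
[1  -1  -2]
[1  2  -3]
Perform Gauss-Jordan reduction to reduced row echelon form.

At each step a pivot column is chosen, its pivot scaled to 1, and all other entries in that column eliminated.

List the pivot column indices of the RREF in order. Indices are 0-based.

pivot(0,0)=1: scale R0 → (1, -1, -2)
  clear (1,0): R1 −= (1)R0 → (0, 3, -1)
pivot(1,1)=3: scale R1 → (0, 1, -1/3)
  clear (0,1): R0 −= (-1)R1 → (1, 0, -7/3)

pivot columns: 0, 1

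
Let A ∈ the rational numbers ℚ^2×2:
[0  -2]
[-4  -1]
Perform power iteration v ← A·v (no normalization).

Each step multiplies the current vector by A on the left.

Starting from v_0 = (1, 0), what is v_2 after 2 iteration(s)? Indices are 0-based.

v_2 = (8, 4)

v_0 = (1, 0).
v_1 = A·v_0 = (0, -4).
v_2 = A·v_1 = (8, 4).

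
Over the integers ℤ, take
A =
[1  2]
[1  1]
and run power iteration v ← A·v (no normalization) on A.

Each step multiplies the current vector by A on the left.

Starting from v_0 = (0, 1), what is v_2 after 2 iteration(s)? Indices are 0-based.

v_0 = (0, 1).
v_1 = A·v_0 = (2, 1).
v_2 = A·v_1 = (4, 3).

v_2 = (4, 3)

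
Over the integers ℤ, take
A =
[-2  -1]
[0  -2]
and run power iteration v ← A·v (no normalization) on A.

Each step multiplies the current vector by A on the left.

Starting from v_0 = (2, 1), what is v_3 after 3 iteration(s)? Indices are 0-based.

v_0 = (2, 1).
v_1 = A·v_0 = (-5, -2).
v_2 = A·v_1 = (12, 4).
v_3 = A·v_2 = (-28, -8).

v_3 = (-28, -8)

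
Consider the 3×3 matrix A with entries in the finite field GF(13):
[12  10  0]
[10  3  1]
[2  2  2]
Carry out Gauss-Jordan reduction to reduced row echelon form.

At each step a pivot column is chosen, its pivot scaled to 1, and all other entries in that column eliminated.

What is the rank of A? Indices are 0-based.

rank = 3

pivot(0,0)=12: scale R0 → (1, 3, 0)
  clear (1,0): R1 −= (10)R0 → (0, 12, 1)
  clear (2,0): R2 −= (2)R0 → (0, 9, 2)
pivot(1,1)=12: scale R1 → (0, 1, 12)
  clear (0,1): R0 −= (3)R1 → (1, 0, 3)
  clear (2,1): R2 −= (9)R1 → (0, 0, 11)
pivot(2,2)=11: scale R2 → (0, 0, 1)
  clear (0,2): R0 −= (3)R2 → (1, 0, 0)
  clear (1,2): R1 −= (12)R2 → (0, 1, 0)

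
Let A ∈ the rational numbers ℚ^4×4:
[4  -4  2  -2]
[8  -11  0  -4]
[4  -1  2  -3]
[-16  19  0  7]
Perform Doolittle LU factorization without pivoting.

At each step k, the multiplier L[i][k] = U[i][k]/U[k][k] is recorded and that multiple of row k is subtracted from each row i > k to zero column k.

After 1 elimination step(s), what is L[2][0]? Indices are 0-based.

L[2][0] = 1

k=0: U[0][0]=4
  eliminate (1,0): mult=2, new row 1: (0, -3, -4, 0); set L[1][0]=2
  eliminate (2,0): mult=1, new row 2: (0, 3, 0, -1); set L[2][0]=1
  eliminate (3,0): mult=-4, new row 3: (0, 3, 8, -1); set L[3][0]=-4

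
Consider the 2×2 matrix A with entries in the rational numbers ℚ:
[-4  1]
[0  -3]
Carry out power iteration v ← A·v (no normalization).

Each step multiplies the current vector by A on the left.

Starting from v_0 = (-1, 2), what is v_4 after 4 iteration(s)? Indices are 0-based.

v_4 = (-606, 162)

v_0 = (-1, 2).
v_1 = A·v_0 = (6, -6).
v_2 = A·v_1 = (-30, 18).
v_3 = A·v_2 = (138, -54).
v_4 = A·v_3 = (-606, 162).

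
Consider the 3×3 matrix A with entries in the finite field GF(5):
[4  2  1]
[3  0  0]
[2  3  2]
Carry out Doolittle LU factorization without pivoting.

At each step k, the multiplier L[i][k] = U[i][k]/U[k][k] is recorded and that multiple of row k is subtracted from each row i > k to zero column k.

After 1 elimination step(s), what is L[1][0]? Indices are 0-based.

[col 0] pivot 4
  R1 -= 2*R0 → (0, 1, 3)  (L[1][0] := 2)
  R2 -= 3*R0 → (0, 2, 4)  (L[2][0] := 3)

L[1][0] = 2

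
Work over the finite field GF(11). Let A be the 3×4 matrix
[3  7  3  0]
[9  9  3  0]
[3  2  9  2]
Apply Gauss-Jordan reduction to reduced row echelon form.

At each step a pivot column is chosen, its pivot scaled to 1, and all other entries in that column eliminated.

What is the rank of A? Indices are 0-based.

[1] R0 /= 3  ⇒  (1, 6, 1, 0)
     R1 -= 9·R0  ⇒  (0, 10, 5, 0)
     R2 -= 3·R0  ⇒  (0, 6, 6, 2)
[2] R1 /= 10  ⇒  (0, 1, 6, 0)
     R0 -= 6·R1  ⇒  (1, 0, 9, 0)
     R2 -= 6·R1  ⇒  (0, 0, 3, 2)
[3] R2 /= 3  ⇒  (0, 0, 1, 8)
     R0 -= 9·R2  ⇒  (1, 0, 0, 5)
     R1 -= 6·R2  ⇒  (0, 1, 0, 7)

rank = 3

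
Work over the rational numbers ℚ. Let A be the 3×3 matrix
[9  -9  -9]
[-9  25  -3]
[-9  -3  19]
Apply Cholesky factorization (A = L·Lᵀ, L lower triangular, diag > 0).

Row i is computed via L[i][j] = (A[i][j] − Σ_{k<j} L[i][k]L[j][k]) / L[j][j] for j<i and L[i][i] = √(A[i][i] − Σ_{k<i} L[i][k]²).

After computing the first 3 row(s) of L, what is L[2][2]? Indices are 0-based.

Step 1: L[0][0] = √(9) = 3.
  L[1][0] = (-9) / L[0][0] = -3.
Step 2: L[1][1] = √(16) = 4.
  L[2][0] = (-9) / L[0][0] = -3.
  L[2][1] = (-12) / L[1][1] = -3.
Step 3: L[2][2] = √(1) = 1.

L[2][2] = 1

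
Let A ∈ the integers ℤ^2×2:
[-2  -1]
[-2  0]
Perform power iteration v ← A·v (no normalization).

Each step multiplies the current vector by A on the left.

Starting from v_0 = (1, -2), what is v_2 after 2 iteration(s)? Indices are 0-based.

v_0 = (1, -2).
v_1 = A·v_0 = (0, -2).
v_2 = A·v_1 = (2, 0).

v_2 = (2, 0)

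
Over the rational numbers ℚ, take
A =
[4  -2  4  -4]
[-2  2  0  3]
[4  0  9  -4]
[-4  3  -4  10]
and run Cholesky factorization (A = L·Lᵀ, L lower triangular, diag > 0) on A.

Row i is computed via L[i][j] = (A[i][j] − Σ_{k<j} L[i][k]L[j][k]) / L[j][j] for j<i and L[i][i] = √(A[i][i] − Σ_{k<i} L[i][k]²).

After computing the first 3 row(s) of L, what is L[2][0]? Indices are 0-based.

Step 1: L[0][0] = √(4) = 2.
  L[1][0] = (-2) / L[0][0] = -1.
Step 2: L[1][1] = √(1) = 1.
  L[2][0] = (4) / L[0][0] = 2.
  L[2][1] = (2) / L[1][1] = 2.
Step 3: L[2][2] = √(1) = 1.

L[2][0] = 2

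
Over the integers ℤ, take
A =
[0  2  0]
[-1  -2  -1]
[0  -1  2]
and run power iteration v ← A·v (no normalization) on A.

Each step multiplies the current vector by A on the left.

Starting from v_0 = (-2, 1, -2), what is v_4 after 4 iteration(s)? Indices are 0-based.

v_4 = (20, 5, -56)

v_0 = (-2, 1, -2).
v_1 = A·v_0 = (2, 2, -5).
v_2 = A·v_1 = (4, -1, -12).
v_3 = A·v_2 = (-2, 10, -23).
v_4 = A·v_3 = (20, 5, -56).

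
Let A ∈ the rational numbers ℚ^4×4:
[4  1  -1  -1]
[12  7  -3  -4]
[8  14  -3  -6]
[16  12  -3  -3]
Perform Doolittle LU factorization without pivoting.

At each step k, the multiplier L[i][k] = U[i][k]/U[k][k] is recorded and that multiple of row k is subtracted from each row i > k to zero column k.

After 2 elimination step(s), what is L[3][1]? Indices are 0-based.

Step 1: pivot at (0,0) is 4.
  row1 ← row1 − (3)·row0  ⇒  L[1][0]=3, U row1=(0, 4, 0, -1)
  row2 ← row2 − (2)·row0  ⇒  L[2][0]=2, U row2=(0, 12, -1, -4)
  row3 ← row3 − (4)·row0  ⇒  L[3][0]=4, U row3=(0, 8, 1, 1)
Step 2: pivot at (1,1) is 4.
  row2 ← row2 − (3)·row1  ⇒  L[2][1]=3, U row2=(0, 0, -1, -1)
  row3 ← row3 − (2)·row1  ⇒  L[3][1]=2, U row3=(0, 0, 1, 3)

L[3][1] = 2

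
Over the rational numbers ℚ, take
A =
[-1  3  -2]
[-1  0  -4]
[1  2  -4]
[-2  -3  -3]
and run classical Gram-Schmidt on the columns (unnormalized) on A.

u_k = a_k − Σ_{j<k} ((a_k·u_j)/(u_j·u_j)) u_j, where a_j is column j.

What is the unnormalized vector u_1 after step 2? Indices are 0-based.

u_1 = (26/7, 5/7, 9/7, -11/7)

Step 1: u_0 = a_0 = (-1, -1, 1, -2).
Step 2: u_1 = a_1 − (5/7)·u_0 = (26/7, 5/7, 9/7, -11/7).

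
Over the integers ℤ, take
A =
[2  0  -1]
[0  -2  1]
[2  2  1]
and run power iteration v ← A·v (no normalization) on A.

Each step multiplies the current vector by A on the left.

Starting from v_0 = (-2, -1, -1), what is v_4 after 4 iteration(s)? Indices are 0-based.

v_0 = (-2, -1, -1).
v_1 = A·v_0 = (-3, 1, -7).
v_2 = A·v_1 = (1, -9, -11).
v_3 = A·v_2 = (13, 7, -27).
v_4 = A·v_3 = (53, -41, 13).

v_4 = (53, -41, 13)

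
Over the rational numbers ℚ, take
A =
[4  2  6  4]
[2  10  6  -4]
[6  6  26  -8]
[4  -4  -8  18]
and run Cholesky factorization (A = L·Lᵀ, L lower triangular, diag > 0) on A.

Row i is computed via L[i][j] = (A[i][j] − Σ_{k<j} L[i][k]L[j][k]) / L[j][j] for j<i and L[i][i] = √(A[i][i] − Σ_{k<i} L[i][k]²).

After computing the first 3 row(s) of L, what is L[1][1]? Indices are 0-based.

L[1][1] = 3

Step 1: L[0][0] = √(4) = 2.
  L[1][0] = (2) / L[0][0] = 1.
Step 2: L[1][1] = √(9) = 3.
  L[2][0] = (6) / L[0][0] = 3.
  L[2][1] = (3) / L[1][1] = 1.
Step 3: L[2][2] = √(16) = 4.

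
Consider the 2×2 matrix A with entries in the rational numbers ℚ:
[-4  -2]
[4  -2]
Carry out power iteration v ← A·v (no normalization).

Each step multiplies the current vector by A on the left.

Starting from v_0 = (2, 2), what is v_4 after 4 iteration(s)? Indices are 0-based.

v_4 = (-352, -736)

v_0 = (2, 2).
v_1 = A·v_0 = (-12, 4).
v_2 = A·v_1 = (40, -56).
v_3 = A·v_2 = (-48, 272).
v_4 = A·v_3 = (-352, -736).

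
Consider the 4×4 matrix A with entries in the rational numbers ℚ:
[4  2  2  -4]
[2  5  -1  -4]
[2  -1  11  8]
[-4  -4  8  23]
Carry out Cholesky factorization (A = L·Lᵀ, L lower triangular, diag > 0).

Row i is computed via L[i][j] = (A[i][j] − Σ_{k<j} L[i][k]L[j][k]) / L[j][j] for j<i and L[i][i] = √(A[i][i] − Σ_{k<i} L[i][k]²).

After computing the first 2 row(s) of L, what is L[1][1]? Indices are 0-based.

L[1][1] = 2

Step 1: L[0][0] = √(4) = 2.
  L[1][0] = (2) / L[0][0] = 1.
Step 2: L[1][1] = √(4) = 2.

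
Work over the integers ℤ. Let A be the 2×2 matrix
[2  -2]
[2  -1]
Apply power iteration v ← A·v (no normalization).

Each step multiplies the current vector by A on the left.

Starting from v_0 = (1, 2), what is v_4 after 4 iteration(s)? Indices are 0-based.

v_0 = (1, 2).
v_1 = A·v_0 = (-2, 0).
v_2 = A·v_1 = (-4, -4).
v_3 = A·v_2 = (0, -4).
v_4 = A·v_3 = (8, 4).

v_4 = (8, 4)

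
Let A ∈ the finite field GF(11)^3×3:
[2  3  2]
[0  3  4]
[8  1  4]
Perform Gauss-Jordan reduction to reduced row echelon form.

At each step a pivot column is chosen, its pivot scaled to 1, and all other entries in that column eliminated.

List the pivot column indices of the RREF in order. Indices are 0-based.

pivot columns: 0, 1, 2

[1] R0 /= 2  ⇒  (1, 7, 1)
     R2 -= 8·R0  ⇒  (0, 0, 7)
[2] R1 /= 3  ⇒  (0, 1, 5)
     R0 -= 7·R1  ⇒  (1, 0, 10)
[3] R2 /= 7  ⇒  (0, 0, 1)
     R0 -= 10·R2  ⇒  (1, 0, 0)
     R1 -= 5·R2  ⇒  (0, 1, 0)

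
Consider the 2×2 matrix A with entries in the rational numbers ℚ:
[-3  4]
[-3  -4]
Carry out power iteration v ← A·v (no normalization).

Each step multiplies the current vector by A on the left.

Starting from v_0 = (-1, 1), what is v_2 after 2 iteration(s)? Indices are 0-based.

v_2 = (-25, -17)

v_0 = (-1, 1).
v_1 = A·v_0 = (7, -1).
v_2 = A·v_1 = (-25, -17).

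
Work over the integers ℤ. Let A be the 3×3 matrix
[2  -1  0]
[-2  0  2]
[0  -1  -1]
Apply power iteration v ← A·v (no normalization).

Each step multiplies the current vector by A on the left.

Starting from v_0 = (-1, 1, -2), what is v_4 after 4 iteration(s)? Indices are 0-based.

v_4 = (-42, 14, -1)

v_0 = (-1, 1, -2).
v_1 = A·v_0 = (-3, -2, 1).
v_2 = A·v_1 = (-4, 8, 1).
v_3 = A·v_2 = (-16, 10, -9).
v_4 = A·v_3 = (-42, 14, -1).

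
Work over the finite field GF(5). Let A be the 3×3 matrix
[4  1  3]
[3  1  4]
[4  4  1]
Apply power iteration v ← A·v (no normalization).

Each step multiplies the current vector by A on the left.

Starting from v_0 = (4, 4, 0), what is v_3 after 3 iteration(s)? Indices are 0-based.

v_0 = (4, 4, 0).
v_1 = A·v_0 = (0, 1, 2).
v_2 = A·v_1 = (2, 4, 1).
v_3 = A·v_2 = (0, 4, 0).

v_3 = (0, 4, 0)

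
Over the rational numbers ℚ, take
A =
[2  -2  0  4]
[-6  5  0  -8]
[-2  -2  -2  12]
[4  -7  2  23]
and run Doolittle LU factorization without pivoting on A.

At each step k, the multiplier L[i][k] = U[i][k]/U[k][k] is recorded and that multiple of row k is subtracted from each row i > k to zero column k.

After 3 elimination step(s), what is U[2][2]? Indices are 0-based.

U[2][2] = -2

[col 0] pivot 2
  R1 -= -3*R0 → (0, -1, 0, 4)  (L[1][0] := -3)
  R2 -= -1*R0 → (0, -4, -2, 16)  (L[2][0] := -1)
  R3 -= 2*R0 → (0, -3, 2, 15)  (L[3][0] := 2)
[col 1] pivot -1
  R2 -= 4*R1 → (0, 0, -2, 0)  (L[2][1] := 4)
  R3 -= 3*R1 → (0, 0, 2, 3)  (L[3][1] := 3)
[col 2] pivot -2
  R3 -= -1*R2 → (0, 0, 0, 3)  (L[3][2] := -1)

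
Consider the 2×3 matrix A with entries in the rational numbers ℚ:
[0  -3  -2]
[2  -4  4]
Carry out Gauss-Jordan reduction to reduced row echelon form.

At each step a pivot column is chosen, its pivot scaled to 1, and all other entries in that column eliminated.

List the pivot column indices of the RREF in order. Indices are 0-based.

pivot columns: 0, 1

step 1: exchange rows 0,1
step 1: normalize row 0 (÷2) = (1, -2, 2)
step 2: normalize row 1 (÷-3) = (0, 1, 2/3)
  row 0: subtract -2×row1 = (1, 0, 10/3)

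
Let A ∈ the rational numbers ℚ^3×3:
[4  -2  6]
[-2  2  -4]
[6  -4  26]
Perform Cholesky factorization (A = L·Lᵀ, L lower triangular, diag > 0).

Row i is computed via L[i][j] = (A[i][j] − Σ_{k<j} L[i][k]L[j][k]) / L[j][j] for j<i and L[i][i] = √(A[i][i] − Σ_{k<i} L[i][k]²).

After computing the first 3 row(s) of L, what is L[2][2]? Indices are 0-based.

Step 1: L[0][0] = √(4) = 2.
  L[1][0] = (-2) / L[0][0] = -1.
Step 2: L[1][1] = √(1) = 1.
  L[2][0] = (6) / L[0][0] = 3.
  L[2][1] = (-1) / L[1][1] = -1.
Step 3: L[2][2] = √(16) = 4.

L[2][2] = 4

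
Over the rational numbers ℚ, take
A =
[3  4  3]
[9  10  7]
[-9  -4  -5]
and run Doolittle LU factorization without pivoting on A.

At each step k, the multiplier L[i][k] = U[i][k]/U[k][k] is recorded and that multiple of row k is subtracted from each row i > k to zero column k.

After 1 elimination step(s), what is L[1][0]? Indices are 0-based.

L[1][0] = 3

Step 1: pivot at (0,0) is 3.
  row1 ← row1 − (3)·row0  ⇒  L[1][0]=3, U row1=(0, -2, -2)
  row2 ← row2 − (-3)·row0  ⇒  L[2][0]=-3, U row2=(0, 8, 4)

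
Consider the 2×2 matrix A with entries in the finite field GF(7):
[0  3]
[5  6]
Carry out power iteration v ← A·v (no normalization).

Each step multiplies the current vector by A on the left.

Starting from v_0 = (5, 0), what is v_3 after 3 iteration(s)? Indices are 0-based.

v_3 = (2, 1)

v_0 = (5, 0).
v_1 = A·v_0 = (0, 4).
v_2 = A·v_1 = (5, 3).
v_3 = A·v_2 = (2, 1).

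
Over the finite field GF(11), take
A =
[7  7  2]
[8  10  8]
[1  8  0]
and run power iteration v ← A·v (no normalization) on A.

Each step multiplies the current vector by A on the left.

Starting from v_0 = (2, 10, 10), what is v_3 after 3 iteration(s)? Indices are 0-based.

v_0 = (2, 10, 10).
v_1 = A·v_0 = (5, 9, 5).
v_2 = A·v_1 = (9, 5, 0).
v_3 = A·v_2 = (10, 1, 5).

v_3 = (10, 1, 5)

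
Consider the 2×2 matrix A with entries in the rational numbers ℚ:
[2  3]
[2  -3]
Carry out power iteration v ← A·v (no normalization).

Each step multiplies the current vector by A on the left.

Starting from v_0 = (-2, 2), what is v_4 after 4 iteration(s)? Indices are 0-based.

v_4 = (-362, 562)

v_0 = (-2, 2).
v_1 = A·v_0 = (2, -10).
v_2 = A·v_1 = (-26, 34).
v_3 = A·v_2 = (50, -154).
v_4 = A·v_3 = (-362, 562).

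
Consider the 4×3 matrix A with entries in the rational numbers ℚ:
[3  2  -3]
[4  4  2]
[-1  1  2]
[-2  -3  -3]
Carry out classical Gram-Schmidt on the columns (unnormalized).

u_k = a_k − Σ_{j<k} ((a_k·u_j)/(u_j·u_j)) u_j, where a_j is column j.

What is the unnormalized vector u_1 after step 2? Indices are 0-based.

Step 1: u_0 = a_0 = (3, 4, -1, -2).
Step 2: u_1 = a_1 − (9/10)·u_0 = (-7/10, 2/5, 19/10, -6/5).

u_1 = (-7/10, 2/5, 19/10, -6/5)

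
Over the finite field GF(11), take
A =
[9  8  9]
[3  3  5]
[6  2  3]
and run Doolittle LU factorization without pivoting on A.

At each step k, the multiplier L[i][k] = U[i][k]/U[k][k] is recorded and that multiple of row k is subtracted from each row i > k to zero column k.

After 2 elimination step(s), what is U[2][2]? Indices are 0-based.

U[2][2] = 6

[col 0] pivot 9
  R1 -= 4*R0 → (0, 4, 2)  (L[1][0] := 4)
  R2 -= 8*R0 → (0, 4, 8)  (L[2][0] := 8)
[col 1] pivot 4
  R2 -= 1*R1 → (0, 0, 6)  (L[2][1] := 1)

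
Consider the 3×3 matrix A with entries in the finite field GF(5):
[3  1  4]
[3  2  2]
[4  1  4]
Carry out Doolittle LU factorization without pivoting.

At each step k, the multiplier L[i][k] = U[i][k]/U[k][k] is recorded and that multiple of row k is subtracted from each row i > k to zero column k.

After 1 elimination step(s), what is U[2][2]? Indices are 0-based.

k=0: U[0][0]=3
  eliminate (1,0): mult=1, new row 1: (0, 1, 3); set L[1][0]=1
  eliminate (2,0): mult=3, new row 2: (0, 3, 2); set L[2][0]=3

U[2][2] = 2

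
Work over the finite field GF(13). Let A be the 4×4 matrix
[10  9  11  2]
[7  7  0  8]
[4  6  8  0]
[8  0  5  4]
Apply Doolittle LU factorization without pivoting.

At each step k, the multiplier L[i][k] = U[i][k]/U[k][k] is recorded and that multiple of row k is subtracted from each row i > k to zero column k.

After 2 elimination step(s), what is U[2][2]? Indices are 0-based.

[col 0] pivot 10
  R1 -= 2*R0 → (0, 2, 4, 4)  (L[1][0] := 2)
  R2 -= 3*R0 → (0, 5, 1, 7)  (L[2][0] := 3)
  R3 -= 6*R0 → (0, 11, 4, 5)  (L[3][0] := 6)
[col 1] pivot 2
  R2 -= 9*R1 → (0, 0, 4, 10)  (L[2][1] := 9)
  R3 -= 12*R1 → (0, 0, 8, 9)  (L[3][1] := 12)

U[2][2] = 4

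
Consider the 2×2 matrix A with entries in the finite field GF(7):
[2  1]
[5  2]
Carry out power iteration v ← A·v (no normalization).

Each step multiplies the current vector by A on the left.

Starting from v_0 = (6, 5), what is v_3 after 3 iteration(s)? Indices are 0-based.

v_0 = (6, 5).
v_1 = A·v_0 = (3, 5).
v_2 = A·v_1 = (4, 4).
v_3 = A·v_2 = (5, 0).

v_3 = (5, 0)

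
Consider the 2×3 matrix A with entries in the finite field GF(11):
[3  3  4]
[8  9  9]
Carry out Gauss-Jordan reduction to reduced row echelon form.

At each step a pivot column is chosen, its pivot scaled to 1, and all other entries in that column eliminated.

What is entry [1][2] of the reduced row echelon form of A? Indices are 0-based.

M[1][2] = 2

[1] R0 /= 3  ⇒  (1, 1, 5)
     R1 -= 8·R0  ⇒  (0, 1, 2)
[2] R1 /= 1  ⇒  (0, 1, 2)
     R0 -= 1·R1  ⇒  (1, 0, 3)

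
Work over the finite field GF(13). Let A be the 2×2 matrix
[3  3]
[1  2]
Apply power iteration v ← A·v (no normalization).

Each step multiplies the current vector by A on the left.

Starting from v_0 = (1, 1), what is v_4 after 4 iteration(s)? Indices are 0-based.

v_4 = (10, 11)

v_0 = (1, 1).
v_1 = A·v_0 = (6, 3).
v_2 = A·v_1 = (1, 12).
v_3 = A·v_2 = (0, 12).
v_4 = A·v_3 = (10, 11).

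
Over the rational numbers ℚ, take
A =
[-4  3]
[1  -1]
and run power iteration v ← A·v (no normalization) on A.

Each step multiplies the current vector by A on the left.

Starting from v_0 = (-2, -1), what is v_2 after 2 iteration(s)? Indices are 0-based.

v_2 = (-23, 6)

v_0 = (-2, -1).
v_1 = A·v_0 = (5, -1).
v_2 = A·v_1 = (-23, 6).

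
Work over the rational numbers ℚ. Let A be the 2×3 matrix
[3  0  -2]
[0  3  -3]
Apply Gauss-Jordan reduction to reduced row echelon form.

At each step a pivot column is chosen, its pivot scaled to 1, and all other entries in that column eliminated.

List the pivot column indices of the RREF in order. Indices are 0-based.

[1] R0 /= 3  ⇒  (1, 0, -2/3)
[2] R1 /= 3  ⇒  (0, 1, -1)

pivot columns: 0, 1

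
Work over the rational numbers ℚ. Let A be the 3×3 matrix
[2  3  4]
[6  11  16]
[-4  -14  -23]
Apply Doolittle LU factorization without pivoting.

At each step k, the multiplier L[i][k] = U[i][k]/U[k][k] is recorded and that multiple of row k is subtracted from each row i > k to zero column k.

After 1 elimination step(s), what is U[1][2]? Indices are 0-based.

U[1][2] = 4

k=0: U[0][0]=2
  eliminate (1,0): mult=3, new row 1: (0, 2, 4); set L[1][0]=3
  eliminate (2,0): mult=-2, new row 2: (0, -8, -15); set L[2][0]=-2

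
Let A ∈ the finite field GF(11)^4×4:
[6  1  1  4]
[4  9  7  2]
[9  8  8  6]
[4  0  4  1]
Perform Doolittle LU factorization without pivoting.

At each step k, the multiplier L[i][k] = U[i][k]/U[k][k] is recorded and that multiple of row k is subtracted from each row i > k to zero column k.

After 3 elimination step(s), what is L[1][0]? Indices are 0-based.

[col 0] pivot 6
  R1 -= 8*R0 → (0, 1, 10, 3)  (L[1][0] := 8)
  R2 -= 7*R0 → (0, 1, 1, 0)  (L[2][0] := 7)
  R3 -= 8*R0 → (0, 3, 7, 2)  (L[3][0] := 8)
[col 1] pivot 1
  R2 -= 1*R1 → (0, 0, 2, 8)  (L[2][1] := 1)
  R3 -= 3*R1 → (0, 0, 10, 4)  (L[3][1] := 3)
[col 2] pivot 2
  R3 -= 5*R2 → (0, 0, 0, 8)  (L[3][2] := 5)

L[1][0] = 8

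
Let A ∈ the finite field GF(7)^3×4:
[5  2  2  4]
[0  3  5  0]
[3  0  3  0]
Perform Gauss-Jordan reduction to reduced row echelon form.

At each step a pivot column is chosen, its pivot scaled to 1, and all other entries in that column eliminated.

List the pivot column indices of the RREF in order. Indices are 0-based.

step 1: normalize row 0 (÷5) = (1, 6, 6, 5)
  row 2: subtract 3×row0 = (0, 3, 6, 6)
step 2: normalize row 1 (÷3) = (0, 1, 4, 0)
  row 0: subtract 6×row1 = (1, 0, 3, 5)
  row 2: subtract 3×row1 = (0, 0, 1, 6)
step 3: normalize row 2 (÷1) = (0, 0, 1, 6)
  row 0: subtract 3×row2 = (1, 0, 0, 1)
  row 1: subtract 4×row2 = (0, 1, 0, 4)

pivot columns: 0, 1, 2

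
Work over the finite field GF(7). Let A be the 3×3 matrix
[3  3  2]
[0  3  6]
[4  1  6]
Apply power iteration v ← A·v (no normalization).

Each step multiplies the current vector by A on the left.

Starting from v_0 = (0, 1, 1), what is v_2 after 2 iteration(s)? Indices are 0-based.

v_2 = (0, 6, 1)

v_0 = (0, 1, 1).
v_1 = A·v_0 = (5, 2, 0).
v_2 = A·v_1 = (0, 6, 1).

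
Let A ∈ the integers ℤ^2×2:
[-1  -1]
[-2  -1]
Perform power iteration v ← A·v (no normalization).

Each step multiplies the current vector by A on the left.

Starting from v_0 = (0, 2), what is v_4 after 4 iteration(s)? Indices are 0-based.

v_0 = (0, 2).
v_1 = A·v_0 = (-2, -2).
v_2 = A·v_1 = (4, 6).
v_3 = A·v_2 = (-10, -14).
v_4 = A·v_3 = (24, 34).

v_4 = (24, 34)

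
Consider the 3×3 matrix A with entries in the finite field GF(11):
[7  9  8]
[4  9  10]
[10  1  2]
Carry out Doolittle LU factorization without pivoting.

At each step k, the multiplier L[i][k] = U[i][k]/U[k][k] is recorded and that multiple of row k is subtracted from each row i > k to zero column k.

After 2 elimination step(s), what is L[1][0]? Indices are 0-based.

k=0: U[0][0]=7
  eliminate (1,0): mult=10, new row 1: (0, 7, 7); set L[1][0]=10
  eliminate (2,0): mult=3, new row 2: (0, 7, 0); set L[2][0]=3
k=1: U[1][1]=7
  eliminate (2,1): mult=1, new row 2: (0, 0, 4); set L[2][1]=1

L[1][0] = 10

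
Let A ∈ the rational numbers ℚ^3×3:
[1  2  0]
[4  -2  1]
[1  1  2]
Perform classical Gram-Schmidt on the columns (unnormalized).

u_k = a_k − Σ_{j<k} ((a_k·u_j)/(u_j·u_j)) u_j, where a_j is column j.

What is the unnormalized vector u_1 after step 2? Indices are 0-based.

u_1 = (41/18, -8/9, 23/18)

Step 1: u_0 = a_0 = (1, 4, 1).
Step 2: u_1 = a_1 − (-5/18)·u_0 = (41/18, -8/9, 23/18).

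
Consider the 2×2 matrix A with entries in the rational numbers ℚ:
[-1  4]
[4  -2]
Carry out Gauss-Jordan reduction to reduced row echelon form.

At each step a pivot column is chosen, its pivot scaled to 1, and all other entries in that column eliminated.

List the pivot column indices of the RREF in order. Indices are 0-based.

pivot columns: 0, 1

step 1: normalize row 0 (÷-1) = (1, -4)
  row 1: subtract 4×row0 = (0, 14)
step 2: normalize row 1 (÷14) = (0, 1)
  row 0: subtract -4×row1 = (1, 0)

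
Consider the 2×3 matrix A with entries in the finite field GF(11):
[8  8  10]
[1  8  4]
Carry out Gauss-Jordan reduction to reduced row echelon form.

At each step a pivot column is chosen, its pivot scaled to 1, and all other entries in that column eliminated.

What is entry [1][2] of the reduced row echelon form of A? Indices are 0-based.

[1] R0 /= 8  ⇒  (1, 1, 4)
     R1 -= 1·R0  ⇒  (0, 7, 0)
[2] R1 /= 7  ⇒  (0, 1, 0)
     R0 -= 1·R1  ⇒  (1, 0, 4)

M[1][2] = 0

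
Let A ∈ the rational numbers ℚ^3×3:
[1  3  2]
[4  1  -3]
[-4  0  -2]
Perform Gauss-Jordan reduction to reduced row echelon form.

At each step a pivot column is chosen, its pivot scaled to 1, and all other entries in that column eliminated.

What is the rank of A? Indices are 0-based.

[1] R0 /= 1  ⇒  (1, 3, 2)
     R1 -= 4·R0  ⇒  (0, -11, -11)
     R2 -= -4·R0  ⇒  (0, 12, 6)
[2] R1 /= -11  ⇒  (0, 1, 1)
     R0 -= 3·R1  ⇒  (1, 0, -1)
     R2 -= 12·R1  ⇒  (0, 0, -6)
[3] R2 /= -6  ⇒  (0, 0, 1)
     R0 -= -1·R2  ⇒  (1, 0, 0)
     R1 -= 1·R2  ⇒  (0, 1, 0)

rank = 3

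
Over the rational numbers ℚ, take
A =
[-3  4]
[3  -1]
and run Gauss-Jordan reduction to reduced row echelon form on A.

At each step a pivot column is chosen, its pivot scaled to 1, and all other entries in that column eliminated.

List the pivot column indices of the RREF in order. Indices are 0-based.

[1] R0 /= -3  ⇒  (1, -4/3)
     R1 -= 3·R0  ⇒  (0, 3)
[2] R1 /= 3  ⇒  (0, 1)
     R0 -= -4/3·R1  ⇒  (1, 0)

pivot columns: 0, 1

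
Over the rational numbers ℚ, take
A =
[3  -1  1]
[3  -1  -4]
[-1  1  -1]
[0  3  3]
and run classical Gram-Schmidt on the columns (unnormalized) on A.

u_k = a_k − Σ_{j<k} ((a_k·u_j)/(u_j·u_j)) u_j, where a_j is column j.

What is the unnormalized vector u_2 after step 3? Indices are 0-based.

u_2 = (389/179, -506/179, -351/179, 78/179)

Step 1: u_0 = a_0 = (3, 3, -1, 0).
Step 2: u_1 = a_1 − (-7/19)·u_0 = (2/19, 2/19, 12/19, 3).
Step 3: u_2 = a_2 − (-8/19)·u_0 − (153/179)·u_1 = (389/179, -506/179, -351/179, 78/179).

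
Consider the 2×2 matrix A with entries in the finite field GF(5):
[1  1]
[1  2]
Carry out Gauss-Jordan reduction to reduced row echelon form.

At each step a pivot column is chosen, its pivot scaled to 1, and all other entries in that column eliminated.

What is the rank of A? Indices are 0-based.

rank = 2

pivot(0,0)=1: scale R0 → (1, 1)
  clear (1,0): R1 −= (1)R0 → (0, 1)
pivot(1,1)=1: scale R1 → (0, 1)
  clear (0,1): R0 −= (1)R1 → (1, 0)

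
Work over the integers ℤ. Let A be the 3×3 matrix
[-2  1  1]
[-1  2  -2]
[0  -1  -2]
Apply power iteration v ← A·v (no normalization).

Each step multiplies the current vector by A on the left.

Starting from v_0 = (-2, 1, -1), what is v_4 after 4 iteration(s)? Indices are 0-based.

v_0 = (-2, 1, -1).
v_1 = A·v_0 = (4, 6, 1).
v_2 = A·v_1 = (-1, 6, -8).
v_3 = A·v_2 = (0, 29, 10).
v_4 = A·v_3 = (39, 38, -49).

v_4 = (39, 38, -49)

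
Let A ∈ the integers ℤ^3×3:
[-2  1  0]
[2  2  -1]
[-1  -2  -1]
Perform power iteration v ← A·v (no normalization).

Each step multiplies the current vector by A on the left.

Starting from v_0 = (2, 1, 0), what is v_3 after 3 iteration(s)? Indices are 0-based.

v_0 = (2, 1, 0).
v_1 = A·v_0 = (-3, 6, -4).
v_2 = A·v_1 = (12, 10, -5).
v_3 = A·v_2 = (-14, 49, -27).

v_3 = (-14, 49, -27)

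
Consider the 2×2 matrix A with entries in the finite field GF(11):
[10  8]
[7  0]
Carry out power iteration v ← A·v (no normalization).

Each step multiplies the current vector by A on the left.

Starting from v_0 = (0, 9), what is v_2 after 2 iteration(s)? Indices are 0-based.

v_2 = (5, 9)

v_0 = (0, 9).
v_1 = A·v_0 = (6, 0).
v_2 = A·v_1 = (5, 9).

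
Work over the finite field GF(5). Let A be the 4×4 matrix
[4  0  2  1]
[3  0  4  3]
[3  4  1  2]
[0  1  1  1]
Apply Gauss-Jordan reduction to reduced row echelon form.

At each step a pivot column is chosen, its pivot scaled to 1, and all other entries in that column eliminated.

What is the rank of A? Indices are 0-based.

rank = 4

pivot(0,0)=4: scale R0 → (1, 0, 3, 4)
  clear (1,0): R1 −= (3)R0 → (0, 0, 0, 1)
  clear (2,0): R2 −= (3)R0 → (0, 4, 2, 0)
pivot(1,1): swap R1↔R2
pivot(1,1)=4: scale R1 → (0, 1, 3, 0)
  clear (3,1): R3 −= (1)R1 → (0, 0, 3, 1)
pivot(2,2): swap R2↔R3
pivot(2,2)=3: scale R2 → (0, 0, 1, 2)
  clear (0,2): R0 −= (3)R2 → (1, 0, 0, 3)
  clear (1,2): R1 −= (3)R2 → (0, 1, 0, 4)
pivot(3,3)=1: scale R3 → (0, 0, 0, 1)
  clear (0,3): R0 −= (3)R3 → (1, 0, 0, 0)
  clear (1,3): R1 −= (4)R3 → (0, 1, 0, 0)
  clear (2,3): R2 −= (2)R3 → (0, 0, 1, 0)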